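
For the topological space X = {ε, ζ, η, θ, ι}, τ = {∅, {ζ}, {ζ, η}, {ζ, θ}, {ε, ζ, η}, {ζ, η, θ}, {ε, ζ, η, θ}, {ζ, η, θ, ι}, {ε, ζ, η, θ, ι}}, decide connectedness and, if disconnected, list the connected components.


(X, τ) is connected.

Find clopen sets (U ∈ τ with X ∖ U ∈ τ):
  U = ∅, X ∖ U = {ε, ζ, η, θ, ι} — both open, so U is clopen.
  U = {ε, ζ, η, θ, ι}, X ∖ U = ∅ — both open, so U is clopen.
Only trivial clopens (∅ and X) exist, so (X, τ) is connected.
Compute connected components by grouping points that agree on all clopens:
  component: {ε, ζ, η, θ, ι}


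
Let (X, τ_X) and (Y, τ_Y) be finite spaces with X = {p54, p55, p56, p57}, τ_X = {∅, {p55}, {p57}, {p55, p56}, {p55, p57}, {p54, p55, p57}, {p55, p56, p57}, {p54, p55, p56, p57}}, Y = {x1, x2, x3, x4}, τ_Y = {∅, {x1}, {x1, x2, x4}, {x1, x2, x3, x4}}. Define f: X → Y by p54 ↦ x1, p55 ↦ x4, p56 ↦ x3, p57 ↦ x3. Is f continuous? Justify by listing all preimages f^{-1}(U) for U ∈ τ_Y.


f is NOT continuous.

Compute f^{-1}(U) for each U ∈ τ_Y:
  U = ∅: f^{-1}(U) = ∅ ∈ τ_X ✓.
  U = {x1}: f^{-1}(U) = {p54} ∉ τ_X ✗.
  U = {x1, x2, x4}: f^{-1}(U) = {p54, p55} ∉ τ_X ✗.
  U = {x1, x2, x3, x4}: f^{-1}(U) = {p54, p55, p56, p57} ∈ τ_X ✓.
Found U = {x1} with f^{-1}(U) = {p54} not in τ_X. Therefore f is NOT continuous.


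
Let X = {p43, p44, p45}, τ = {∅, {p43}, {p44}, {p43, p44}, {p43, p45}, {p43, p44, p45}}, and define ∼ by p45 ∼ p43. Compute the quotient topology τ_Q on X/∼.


X/∼ = {[p43=p45], [p44]}; |τ_Q| = 4.

Equivalence classes: [p43=p45], [p44].
Quotient map π: X → X/∼ sends p43 ↦ [p43=p45], p44 ↦ [p44], p45 ↦ [p43=p45].
For each subset V ⊆ X/∼, compute π^{-1}(V) ⊆ X and check whether π^{-1}(V) ∈ τ. V is open in τ_Q iff π^{-1}(V) ∈ τ.
  V = {}: π^{-1}(V) = ∅ ∈ τ ✓.
  V = {[p43=p45]}: π^{-1}(V) = {p43, p45} ∈ τ ✓.
  V = {[p44]}: π^{-1}(V) = {p44} ∈ τ ✓.
  V = {[p43=p45], [p44]}: π^{-1}(V) = {p43, p44, p45} ∈ τ ✓.
Open sets in the quotient: τ_Q = {{}, {[p43=p45]}, {[p44]}, {[p43=p45], [p44]}} (4 elements).


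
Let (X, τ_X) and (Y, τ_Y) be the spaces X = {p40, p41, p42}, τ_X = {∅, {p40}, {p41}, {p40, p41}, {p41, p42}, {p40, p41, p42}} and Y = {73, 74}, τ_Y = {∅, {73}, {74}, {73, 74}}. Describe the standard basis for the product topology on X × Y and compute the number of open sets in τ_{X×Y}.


Basis B = {∅ × ∅, {p40} × {73}, {p40} × {74}, {p41} × {73}, {p41} × {74}, {p40} × {73, 74}, {p40, p41} × {73}, {p40, p41} × {74}, {p41} × {73, 74}, {p41, p42} × {73}, {p41, p42} × {74}, {p40, p41, p42} × {73}, {p40, p41, p42} × {74}, {p40, p41} × {73, 74}, {p41, p42} × {73, 74}, {p40, p41, p42} × {73, 74}}; |τ_{X×Y}| = 36.

Enumerate products U × V with U ∈ τ_X, V ∈ τ_Y (deduplicated):
  ∅ × ∅ = {} (∅)
  {p40} × {73} = {(p40,73)}
  {p40} × {74} = {(p40,74)}
  {p41} × {73} = {(p41,73)}
  {p41} × {74} = {(p41,74)}
  {p40} × {73, 74} = {(p40,73), (p40,74)}
  {p40, p41} × {73} = {(p40,73), (p41,73)}
  {p40, p41} × {74} = {(p40,74), (p41,74)}
  {p41} × {73, 74} = {(p41,73), (p41,74)}
  {p41, p42} × {73} = {(p41,73), (p42,73)}
  {p41, p42} × {74} = {(p41,74), (p42,74)}
  {p40, p41, p42} × {73} = {(p40,73), (p41,73), (p42,73)}
  {p40, p41, p42} × {74} = {(p40,74), (p41,74), (p42,74)}
  {p40, p41} × {73, 74} = {(p40,73), (p40,74), (p41,73), (p41,74)}
  {p41, p42} × {73, 74} = {(p41,73), (p41,74), (p42,73), (p42,74)}
  {p40, p41, p42} × {73, 74} = {(p40,73), (p40,74), (p41,73), (p41,74), (p42,73), (p42,74)}
These 16 distinct sets form the basis B.
Close under arbitrary unions to get τ_{X×Y}; counting gives |τ_{X×Y}| = 36.


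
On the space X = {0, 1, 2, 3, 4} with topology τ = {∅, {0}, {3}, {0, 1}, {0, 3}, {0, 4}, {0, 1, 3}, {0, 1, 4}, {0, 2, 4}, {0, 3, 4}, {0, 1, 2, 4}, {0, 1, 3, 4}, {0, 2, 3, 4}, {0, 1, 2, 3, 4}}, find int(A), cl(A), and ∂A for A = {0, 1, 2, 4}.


int(A) = {0, 1, 2, 4}, cl(A) = {0, 1, 2, 4}, ∂A = ∅.

Closed sets in (X, τ) are complements of opens:
  closed(X, τ) = {∅, {1}, {2}, {3}, {1, 2}, {1, 3}, {2, 3}, {2, 4}, {1, 2, 3}, {1, 2, 4}, {2, 3, 4}, {0, 1, 2, 4}, {1, 2, 3, 4}, {0, 1, 2, 3, 4}}.
int(A) = ⋃ {U ∈ τ : U ⊆ A}. Opens contained in A: ∅, {0}, {0, 1}, {0, 4}, {0, 1, 4}, {0, 2, 4}, {0, 1, 2, 4}.
Taking the union of these: int(A) = {0, 1, 2, 4}.
cl(A) = ⋂ {C closed : A ⊆ C}. Closed sets containing A: {0, 1, 2, 4}, {0, 1, 2, 3, 4}.
Intersecting these: cl(A) = {0, 1, 2, 4}.
∂A = cl(A) ∖ int(A) = {0, 1, 2, 4} ∖ {0, 1, 2, 4} = ∅.


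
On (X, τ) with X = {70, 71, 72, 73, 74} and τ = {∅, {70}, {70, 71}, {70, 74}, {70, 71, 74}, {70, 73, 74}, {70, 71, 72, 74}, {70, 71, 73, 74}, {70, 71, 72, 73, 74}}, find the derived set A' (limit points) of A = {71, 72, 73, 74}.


A' = {72, 73}

For each x ∈ X, list the open sets U ∈ τ with x ∈ U, then check whether U ∩ (A ∖ {x}) ≠ ∅ for every such U.
  x = 70: open {70} ∋ x has {70} ∩ (A ∖ {70}) = ∅, so x is NOT a limit point.
  x = 71: open {70, 71} ∋ x has {70, 71} ∩ (A ∖ {71}) = ∅, so x is NOT a limit point.
  x = 72: opens ∋ x are {70, 71, 72, 74}, {70, 71, 72, 73, 74}; each meets A ∖ {72}, so x IS a limit point.
  x = 73: opens ∋ x are {70, 73, 74}, {70, 71, 73, 74}, {70, 71, 72, 73, 74}; each meets A ∖ {73}, so x IS a limit point.
  x = 74: open {70, 74} ∋ x has {70, 74} ∩ (A ∖ {74}) = ∅, so x is NOT a limit point.
Collecting: A' = {72, 73}.


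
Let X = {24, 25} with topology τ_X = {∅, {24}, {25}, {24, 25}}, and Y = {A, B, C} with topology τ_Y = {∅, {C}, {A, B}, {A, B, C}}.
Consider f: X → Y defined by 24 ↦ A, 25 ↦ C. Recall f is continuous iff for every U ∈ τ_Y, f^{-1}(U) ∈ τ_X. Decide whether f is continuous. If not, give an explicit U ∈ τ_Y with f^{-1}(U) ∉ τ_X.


f IS continuous.

Compute f^{-1}(U) for each U ∈ τ_Y:
  U = ∅: f^{-1}(U) = ∅ ∈ τ_X ✓.
  U = {C}: f^{-1}(U) = {25} ∈ τ_X ✓.
  U = {A, B}: f^{-1}(U) = {24} ∈ τ_X ✓.
  U = {A, B, C}: f^{-1}(U) = {24, 25} ∈ τ_X ✓.
Every preimage lies in τ_X, so f IS continuous.


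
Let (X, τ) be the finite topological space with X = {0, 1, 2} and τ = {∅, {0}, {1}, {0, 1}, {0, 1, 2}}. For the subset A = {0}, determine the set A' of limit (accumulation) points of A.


A' = {2}

For each x ∈ X, list the open sets U ∈ τ with x ∈ U, then check whether U ∩ (A ∖ {x}) ≠ ∅ for every such U.
  x = 0: open {0} ∋ x has {0} ∩ (A ∖ {0}) = ∅, so x is NOT a limit point.
  x = 1: open {1} ∋ x has {1} ∩ (A ∖ {1}) = ∅, so x is NOT a limit point.
  x = 2: opens ∋ x are {0, 1, 2}; each meets A ∖ {2}, so x IS a limit point.
Collecting: A' = {2}.


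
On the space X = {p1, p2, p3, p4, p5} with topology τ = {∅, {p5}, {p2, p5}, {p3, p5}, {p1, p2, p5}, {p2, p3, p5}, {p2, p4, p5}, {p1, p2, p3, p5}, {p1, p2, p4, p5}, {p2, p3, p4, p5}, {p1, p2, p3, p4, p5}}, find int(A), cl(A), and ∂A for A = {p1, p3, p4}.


int(A) = ∅, cl(A) = {p1, p3, p4}, ∂A = {p1, p3, p4}.

Closed sets in (X, τ) are complements of opens:
  closed(X, τ) = {∅, {p1}, {p3}, {p4}, {p1, p3}, {p1, p4}, {p3, p4}, {p1, p2, p4}, {p1, p3, p4}, {p1, p2, p3, p4}, {p1, p2, p3, p4, p5}}.
int(A) = ⋃ {U ∈ τ : U ⊆ A}. Opens contained in A: ∅.
Taking the union of these: int(A) = ∅.
cl(A) = ⋂ {C closed : A ⊆ C}. Closed sets containing A: {p1, p3, p4}, {p1, p2, p3, p4}, {p1, p2, p3, p4, p5}.
Intersecting these: cl(A) = {p1, p3, p4}.
∂A = cl(A) ∖ int(A) = {p1, p3, p4} ∖ ∅ = {p1, p3, p4}.


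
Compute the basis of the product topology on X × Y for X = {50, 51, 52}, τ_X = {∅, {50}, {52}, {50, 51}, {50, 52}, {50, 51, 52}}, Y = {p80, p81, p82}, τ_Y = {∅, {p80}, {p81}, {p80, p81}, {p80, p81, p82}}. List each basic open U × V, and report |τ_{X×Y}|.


Basis B = {∅ × ∅, {50} × {p80}, {50} × {p81}, {52} × {p80}, {52} × {p81}, {50} × {p80, p81}, {50, 51} × {p80}, {50, 52} × {p80}, {50, 51} × {p81}, {50, 52} × {p81}, {52} × {p80, p81}, {50} × {p80, p81, p82}, {50, 51, 52} × {p80}, {50, 51, 52} × {p81}, {52} × {p80, p81, p82}, {50, 51} × {p80, p81}, {50, 52} × {p80, p81}, {50, 51} × {p80, p81, p82}, {50, 52} × {p80, p81, p82}, {50, 51, 52} × {p80, p81}, {50, 51, 52} × {p80, p81, p82}}; |τ_{X×Y}| = 70.

Enumerate products U × V with U ∈ τ_X, V ∈ τ_Y (deduplicated):
  ∅ × ∅ = {} (∅)
  {50} × {p80} = {(50,p80)}
  {50} × {p81} = {(50,p81)}
  {52} × {p80} = {(52,p80)}
  {52} × {p81} = {(52,p81)}
  {50} × {p80, p81} = {(50,p80), (50,p81)}
  {50, 51} × {p80} = {(50,p80), (51,p80)}
  {50, 52} × {p80} = {(50,p80), (52,p80)}
  {50, 51} × {p81} = {(50,p81), (51,p81)}
  {50, 52} × {p81} = {(50,p81), (52,p81)}
  {52} × {p80, p81} = {(52,p80), (52,p81)}
  {50} × {p80, p81, p82} = {(50,p80), (50,p81), (50,p82)}
  {50, 51, 52} × {p80} = {(50,p80), (51,p80), (52,p80)}
  {50, 51, 52} × {p81} = {(50,p81), (51,p81), (52,p81)}
  {52} × {p80, p81, p82} = {(52,p80), (52,p81), (52,p82)}
  {50, 51} × {p80, p81} = {(50,p80), (50,p81), (51,p80), (51,p81)}
  {50, 52} × {p80, p81} = {(50,p80), (50,p81), (52,p80), (52,p81)}
  {50, 51} × {p80, p81, p82} = {(50,p80), (50,p81), (50,p82), (51,p80), (51,p81), (51,p82)}
  {50, 52} × {p80, p81, p82} = {(50,p80), (50,p81), (50,p82), (52,p80), (52,p81), (52,p82)}
  {50, 51, 52} × {p80, p81} = {(50,p80), (50,p81), (51,p80), (51,p81), (52,p80), (52,p81)}
  {50, 51, 52} × {p80, p81, p82} = {(50,p80), (50,p81), (50,p82), (51,p80), (51,p81), (51,p82), (52,p80), (52,p81), (52,p82)}
These 21 distinct sets form the basis B.
Close under arbitrary unions to get τ_{X×Y}; counting gives |τ_{X×Y}| = 70.


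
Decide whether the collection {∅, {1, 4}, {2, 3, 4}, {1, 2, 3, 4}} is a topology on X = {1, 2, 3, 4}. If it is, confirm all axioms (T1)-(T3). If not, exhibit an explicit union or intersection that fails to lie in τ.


τ is NOT a topology on X.

Axiom (T1): ∅ ∈ τ? Yes; X ∈ τ? Yes.
Axiom (T2/T3): check pairwise unions and intersections of members of τ.
Counterexample for (T3): {1, 4} ∩ {2, 3, 4} = {4} ∉ τ. Therefore τ is NOT a topology.


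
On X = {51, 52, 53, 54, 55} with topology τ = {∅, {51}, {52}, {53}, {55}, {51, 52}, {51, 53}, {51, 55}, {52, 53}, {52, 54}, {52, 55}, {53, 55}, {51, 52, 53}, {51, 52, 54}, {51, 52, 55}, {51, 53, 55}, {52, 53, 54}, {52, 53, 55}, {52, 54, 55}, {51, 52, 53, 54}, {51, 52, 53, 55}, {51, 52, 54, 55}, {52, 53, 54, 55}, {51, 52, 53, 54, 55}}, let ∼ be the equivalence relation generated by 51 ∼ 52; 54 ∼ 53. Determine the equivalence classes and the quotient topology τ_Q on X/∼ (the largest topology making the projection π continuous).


X/∼ = {[51=52], [53=54], [55]}; |τ_Q| = 6.

Equivalence classes: [51=52], [53=54], [55].
Quotient map π: X → X/∼ sends 51 ↦ [51=52], 52 ↦ [51=52], 53 ↦ [53=54], 54 ↦ [53=54], 55 ↦ [55].
For each subset V ⊆ X/∼, compute π^{-1}(V) ⊆ X and check whether π^{-1}(V) ∈ τ. V is open in τ_Q iff π^{-1}(V) ∈ τ.
  V = {}: π^{-1}(V) = ∅ ∈ τ ✓.
  V = {[51=52]}: π^{-1}(V) = {51, 52} ∈ τ ✓.
  V = {[53=54]}: π^{-1}(V) = {53, 54} ∉ τ ✗.
  V = {[51=52], [53=54]}: π^{-1}(V) = {51, 52, 53, 54} ∈ τ ✓.
  V = {[55]}: π^{-1}(V) = {55} ∈ τ ✓.
  V = {[51=52], [55]}: π^{-1}(V) = {51, 52, 55} ∈ τ ✓.
  V = {[53=54], [55]}: π^{-1}(V) = {53, 54, 55} ∉ τ ✗.
  V = {[51=52], [53=54], [55]}: π^{-1}(V) = {51, 52, 53, 54, 55} ∈ τ ✓.
Open sets in the quotient: τ_Q = {{}, {[51=52]}, {[51=52], [53=54]}, {[55]}, {[51=52], [55]}, {[51=52], [53=54], [55]}} (6 elements).


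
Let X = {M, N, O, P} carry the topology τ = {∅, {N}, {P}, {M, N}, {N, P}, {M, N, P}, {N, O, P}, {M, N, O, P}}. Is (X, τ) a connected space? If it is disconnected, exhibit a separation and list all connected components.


(X, τ) is connected.

Find clopen sets (U ∈ τ with X ∖ U ∈ τ):
  U = ∅, X ∖ U = {M, N, O, P} — both open, so U is clopen.
  U = {M, N, O, P}, X ∖ U = ∅ — both open, so U is clopen.
Only trivial clopens (∅ and X) exist, so (X, τ) is connected.
Compute connected components by grouping points that agree on all clopens:
  component: {M, N, O, P}


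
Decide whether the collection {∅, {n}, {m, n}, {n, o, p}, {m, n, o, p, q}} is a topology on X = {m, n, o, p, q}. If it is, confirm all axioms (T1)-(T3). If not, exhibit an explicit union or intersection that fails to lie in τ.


τ is NOT a topology on X.

Axiom (T1): ∅ ∈ τ? Yes; X ∈ τ? Yes.
Axiom (T2/T3): check pairwise unions and intersections of members of τ.
Counterexample for (T2): {m, n} ∪ {n, o, p} = {m, n, o, p} ∉ τ. Therefore τ is NOT a topology.


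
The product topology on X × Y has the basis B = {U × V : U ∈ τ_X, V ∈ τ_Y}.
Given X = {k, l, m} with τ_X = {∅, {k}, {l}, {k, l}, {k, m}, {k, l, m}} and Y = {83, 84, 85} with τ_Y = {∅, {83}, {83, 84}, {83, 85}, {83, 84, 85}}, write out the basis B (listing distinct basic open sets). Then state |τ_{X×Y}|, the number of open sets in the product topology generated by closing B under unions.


Basis B = {∅ × ∅, {k} × {83}, {l} × {83}, {k} × {83, 84}, {k} × {83, 85}, {k, l} × {83}, {k, m} × {83}, {l} × {83, 84}, {l} × {83, 85}, {k} × {83, 84, 85}, {k, l, m} × {83}, {l} × {83, 84, 85}, {k, l} × {83, 84}, {k, m} × {83, 84}, {k, l} × {83, 85}, {k, m} × {83, 85}, {k, l} × {83, 84, 85}, {k, m} × {83, 84, 85}, {k, l, m} × {83, 84}, {k, l, m} × {83, 85}, {k, l, m} × {83, 84, 85}}; |τ_{X×Y}| = 70.

Enumerate products U × V with U ∈ τ_X, V ∈ τ_Y (deduplicated):
  ∅ × ∅ = {} (∅)
  {k} × {83} = {(k,83)}
  {l} × {83} = {(l,83)}
  {k} × {83, 84} = {(k,83), (k,84)}
  {k} × {83, 85} = {(k,83), (k,85)}
  {k, l} × {83} = {(k,83), (l,83)}
  {k, m} × {83} = {(k,83), (m,83)}
  {l} × {83, 84} = {(l,83), (l,84)}
  {l} × {83, 85} = {(l,83), (l,85)}
  {k} × {83, 84, 85} = {(k,83), (k,84), (k,85)}
  {k, l, m} × {83} = {(k,83), (l,83), (m,83)}
  {l} × {83, 84, 85} = {(l,83), (l,84), (l,85)}
  {k, l} × {83, 84} = {(k,83), (k,84), (l,83), (l,84)}
  {k, m} × {83, 84} = {(k,83), (k,84), (m,83), (m,84)}
  {k, l} × {83, 85} = {(k,83), (k,85), (l,83), (l,85)}
  {k, m} × {83, 85} = {(k,83), (k,85), (m,83), (m,85)}
  {k, l} × {83, 84, 85} = {(k,83), (k,84), (k,85), (l,83), (l,84), (l,85)}
  {k, m} × {83, 84, 85} = {(k,83), (k,84), (k,85), (m,83), (m,84), (m,85)}
  {k, l, m} × {83, 84} = {(k,83), (k,84), (l,83), (l,84), (m,83), (m,84)}
  {k, l, m} × {83, 85} = {(k,83), (k,85), (l,83), (l,85), (m,83), (m,85)}
  {k, l, m} × {83, 84, 85} = {(k,83), (k,84), (k,85), (l,83), (l,84), (l,85), (m,83), (m,84), (m,85)}
These 21 distinct sets form the basis B.
Close under arbitrary unions to get τ_{X×Y}; counting gives |τ_{X×Y}| = 70.


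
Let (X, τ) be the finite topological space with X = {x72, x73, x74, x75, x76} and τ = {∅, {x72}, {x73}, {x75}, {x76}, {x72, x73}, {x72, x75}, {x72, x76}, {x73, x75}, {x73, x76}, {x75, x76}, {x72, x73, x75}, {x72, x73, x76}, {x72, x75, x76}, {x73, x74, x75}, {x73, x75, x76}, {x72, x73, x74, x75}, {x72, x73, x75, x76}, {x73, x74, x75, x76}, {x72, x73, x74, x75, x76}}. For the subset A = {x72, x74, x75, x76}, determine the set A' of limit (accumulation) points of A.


A' = {x74}

For each x ∈ X, list the open sets U ∈ τ with x ∈ U, then check whether U ∩ (A ∖ {x}) ≠ ∅ for every such U.
  x = x72: open {x72} ∋ x has {x72} ∩ (A ∖ {x72}) = ∅, so x is NOT a limit point.
  x = x73: open {x73} ∋ x has {x73} ∩ (A ∖ {x73}) = ∅, so x is NOT a limit point.
  x = x74: opens ∋ x are {x73, x74, x75}, {x72, x73, x74, x75}, {x73, x74, x75, x76}, {x72, x73, x74, x75, x76}; each meets A ∖ {x74}, so x IS a limit point.
  x = x75: open {x75} ∋ x has {x75} ∩ (A ∖ {x75}) = ∅, so x is NOT a limit point.
  x = x76: open {x76} ∋ x has {x76} ∩ (A ∖ {x76}) = ∅, so x is NOT a limit point.
Collecting: A' = {x74}.


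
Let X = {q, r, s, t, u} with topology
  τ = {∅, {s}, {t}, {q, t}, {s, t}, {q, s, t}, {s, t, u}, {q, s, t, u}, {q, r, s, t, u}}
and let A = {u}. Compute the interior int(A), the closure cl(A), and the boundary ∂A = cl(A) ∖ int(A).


int(A) = ∅, cl(A) = {r, u}, ∂A = {r, u}.

Closed sets in (X, τ) are complements of opens:
  closed(X, τ) = {∅, {r}, {q, r}, {r, u}, {q, r, u}, {r, s, u}, {q, r, s, u}, {q, r, t, u}, {q, r, s, t, u}}.
int(A) = ⋃ {U ∈ τ : U ⊆ A}. Opens contained in A: ∅.
Taking the union of these: int(A) = ∅.
cl(A) = ⋂ {C closed : A ⊆ C}. Closed sets containing A: {r, u}, {q, r, u}, {r, s, u}, {q, r, s, u}, {q, r, t, u}, {q, r, s, t, u}.
Intersecting these: cl(A) = {r, u}.
∂A = cl(A) ∖ int(A) = {r, u} ∖ ∅ = {r, u}.


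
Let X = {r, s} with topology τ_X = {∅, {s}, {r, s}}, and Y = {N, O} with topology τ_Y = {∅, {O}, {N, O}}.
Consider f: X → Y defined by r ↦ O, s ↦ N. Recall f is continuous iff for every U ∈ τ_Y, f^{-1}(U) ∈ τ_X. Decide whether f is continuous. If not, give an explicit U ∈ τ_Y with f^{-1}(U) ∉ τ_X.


f is NOT continuous.

Compute f^{-1}(U) for each U ∈ τ_Y:
  U = ∅: f^{-1}(U) = ∅ ∈ τ_X ✓.
  U = {O}: f^{-1}(U) = {r} ∉ τ_X ✗.
  U = {N, O}: f^{-1}(U) = {r, s} ∈ τ_X ✓.
Found U = {O} with f^{-1}(U) = {r} not in τ_X. Therefore f is NOT continuous.


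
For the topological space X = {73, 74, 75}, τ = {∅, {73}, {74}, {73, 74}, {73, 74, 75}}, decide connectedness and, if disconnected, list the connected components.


(X, τ) is connected.

Find clopen sets (U ∈ τ with X ∖ U ∈ τ):
  U = ∅, X ∖ U = {73, 74, 75} — both open, so U is clopen.
  U = {73, 74, 75}, X ∖ U = ∅ — both open, so U is clopen.
Only trivial clopens (∅ and X) exist, so (X, τ) is connected.
Compute connected components by grouping points that agree on all clopens:
  component: {73, 74, 75}


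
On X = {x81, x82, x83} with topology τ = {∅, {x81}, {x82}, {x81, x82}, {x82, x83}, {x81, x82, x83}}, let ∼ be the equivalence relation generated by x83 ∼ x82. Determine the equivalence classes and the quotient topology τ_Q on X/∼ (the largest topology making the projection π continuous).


X/∼ = {[x81], [x82=x83]}; |τ_Q| = 4.

Equivalence classes: [x81], [x82=x83].
Quotient map π: X → X/∼ sends x81 ↦ [x81], x82 ↦ [x82=x83], x83 ↦ [x82=x83].
For each subset V ⊆ X/∼, compute π^{-1}(V) ⊆ X and check whether π^{-1}(V) ∈ τ. V is open in τ_Q iff π^{-1}(V) ∈ τ.
  V = {}: π^{-1}(V) = ∅ ∈ τ ✓.
  V = {[x81]}: π^{-1}(V) = {x81} ∈ τ ✓.
  V = {[x82=x83]}: π^{-1}(V) = {x82, x83} ∈ τ ✓.
  V = {[x81], [x82=x83]}: π^{-1}(V) = {x81, x82, x83} ∈ τ ✓.
Open sets in the quotient: τ_Q = {{}, {[x81]}, {[x82=x83]}, {[x81], [x82=x83]}} (4 elements).


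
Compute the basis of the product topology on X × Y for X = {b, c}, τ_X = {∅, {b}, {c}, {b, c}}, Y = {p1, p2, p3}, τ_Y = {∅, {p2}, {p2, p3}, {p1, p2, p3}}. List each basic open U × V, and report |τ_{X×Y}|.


Basis B = {∅ × ∅, {b} × {p2}, {c} × {p2}, {b} × {p2, p3}, {b, c} × {p2}, {c} × {p2, p3}, {b} × {p1, p2, p3}, {c} × {p1, p2, p3}, {b, c} × {p2, p3}, {b, c} × {p1, p2, p3}}; |τ_{X×Y}| = 16.

Enumerate products U × V with U ∈ τ_X, V ∈ τ_Y (deduplicated):
  ∅ × ∅ = {} (∅)
  {b} × {p2} = {(b,p2)}
  {c} × {p2} = {(c,p2)}
  {b} × {p2, p3} = {(b,p2), (b,p3)}
  {b, c} × {p2} = {(b,p2), (c,p2)}
  {c} × {p2, p3} = {(c,p2), (c,p3)}
  {b} × {p1, p2, p3} = {(b,p1), (b,p2), (b,p3)}
  {c} × {p1, p2, p3} = {(c,p1), (c,p2), (c,p3)}
  {b, c} × {p2, p3} = {(b,p2), (b,p3), (c,p2), (c,p3)}
  {b, c} × {p1, p2, p3} = {(b,p1), (b,p2), (b,p3), (c,p1), (c,p2), (c,p3)}
These 10 distinct sets form the basis B.
Close under arbitrary unions to get τ_{X×Y}; counting gives |τ_{X×Y}| = 16.


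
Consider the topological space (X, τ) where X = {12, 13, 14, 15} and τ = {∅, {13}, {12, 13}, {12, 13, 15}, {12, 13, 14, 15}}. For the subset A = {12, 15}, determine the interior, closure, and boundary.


int(A) = ∅, cl(A) = {12, 14, 15}, ∂A = {12, 14, 15}.

Closed sets in (X, τ) are complements of opens:
  closed(X, τ) = {∅, {14}, {14, 15}, {12, 14, 15}, {12, 13, 14, 15}}.
int(A) = ⋃ {U ∈ τ : U ⊆ A}. Opens contained in A: ∅.
Taking the union of these: int(A) = ∅.
cl(A) = ⋂ {C closed : A ⊆ C}. Closed sets containing A: {12, 14, 15}, {12, 13, 14, 15}.
Intersecting these: cl(A) = {12, 14, 15}.
∂A = cl(A) ∖ int(A) = {12, 14, 15} ∖ ∅ = {12, 14, 15}.


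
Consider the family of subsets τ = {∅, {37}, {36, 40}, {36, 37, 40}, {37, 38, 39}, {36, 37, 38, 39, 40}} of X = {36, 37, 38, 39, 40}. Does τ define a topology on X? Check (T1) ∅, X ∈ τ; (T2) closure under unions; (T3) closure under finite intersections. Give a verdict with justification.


τ IS a topology on X.

Axiom (T1): ∅ ∈ τ? Yes; X ∈ τ? Yes.
Axiom (T2/T3): check pairwise unions and intersections of members of τ.
All pairwise intersections and unions checked — each lies in τ. Therefore τ satisfies (T1), (T2), (T3): it IS a topology on X.


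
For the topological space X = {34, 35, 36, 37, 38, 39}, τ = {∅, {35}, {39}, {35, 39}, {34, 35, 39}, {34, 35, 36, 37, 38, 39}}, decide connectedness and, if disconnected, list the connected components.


(X, τ) is connected.

Find clopen sets (U ∈ τ with X ∖ U ∈ τ):
  U = ∅, X ∖ U = {34, 35, 36, 37, 38, 39} — both open, so U is clopen.
  U = {34, 35, 36, 37, 38, 39}, X ∖ U = ∅ — both open, so U is clopen.
Only trivial clopens (∅ and X) exist, so (X, τ) is connected.
Compute connected components by grouping points that agree on all clopens:
  component: {34, 35, 36, 37, 38, 39}


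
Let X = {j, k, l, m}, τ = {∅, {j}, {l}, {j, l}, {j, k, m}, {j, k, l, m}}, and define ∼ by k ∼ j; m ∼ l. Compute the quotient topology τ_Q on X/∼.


X/∼ = {[j=k], [l=m]}; |τ_Q| = 2.

Equivalence classes: [j=k], [l=m].
Quotient map π: X → X/∼ sends j ↦ [j=k], k ↦ [j=k], l ↦ [l=m], m ↦ [l=m].
For each subset V ⊆ X/∼, compute π^{-1}(V) ⊆ X and check whether π^{-1}(V) ∈ τ. V is open in τ_Q iff π^{-1}(V) ∈ τ.
  V = {}: π^{-1}(V) = ∅ ∈ τ ✓.
  V = {[j=k]}: π^{-1}(V) = {j, k} ∉ τ ✗.
  V = {[l=m]}: π^{-1}(V) = {l, m} ∉ τ ✗.
  V = {[j=k], [l=m]}: π^{-1}(V) = {j, k, l, m} ∈ τ ✓.
Open sets in the quotient: τ_Q = {{}, {[j=k], [l=m]}} (2 elements).


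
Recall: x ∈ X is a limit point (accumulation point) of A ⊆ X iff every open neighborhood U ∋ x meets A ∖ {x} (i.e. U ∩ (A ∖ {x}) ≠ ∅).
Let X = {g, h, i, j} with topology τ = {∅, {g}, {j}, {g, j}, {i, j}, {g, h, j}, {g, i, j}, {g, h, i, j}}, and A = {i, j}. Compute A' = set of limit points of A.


A' = {h, i}

For each x ∈ X, list the open sets U ∈ τ with x ∈ U, then check whether U ∩ (A ∖ {x}) ≠ ∅ for every such U.
  x = g: open {g} ∋ x has {g} ∩ (A ∖ {g}) = ∅, so x is NOT a limit point.
  x = h: opens ∋ x are {g, h, j}, {g, h, i, j}; each meets A ∖ {h}, so x IS a limit point.
  x = i: opens ∋ x are {i, j}, {g, i, j}, {g, h, i, j}; each meets A ∖ {i}, so x IS a limit point.
  x = j: open {j} ∋ x has {j} ∩ (A ∖ {j}) = ∅, so x is NOT a limit point.
Collecting: A' = {h, i}.


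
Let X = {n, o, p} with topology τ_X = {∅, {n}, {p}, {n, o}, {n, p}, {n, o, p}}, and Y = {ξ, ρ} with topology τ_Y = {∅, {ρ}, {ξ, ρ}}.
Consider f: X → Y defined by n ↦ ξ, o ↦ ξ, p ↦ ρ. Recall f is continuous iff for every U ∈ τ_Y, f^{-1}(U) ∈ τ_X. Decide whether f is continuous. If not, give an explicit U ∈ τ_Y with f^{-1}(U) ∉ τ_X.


f IS continuous.

Compute f^{-1}(U) for each U ∈ τ_Y:
  U = ∅: f^{-1}(U) = ∅ ∈ τ_X ✓.
  U = {ρ}: f^{-1}(U) = {p} ∈ τ_X ✓.
  U = {ξ, ρ}: f^{-1}(U) = {n, o, p} ∈ τ_X ✓.
Every preimage lies in τ_X, so f IS continuous.


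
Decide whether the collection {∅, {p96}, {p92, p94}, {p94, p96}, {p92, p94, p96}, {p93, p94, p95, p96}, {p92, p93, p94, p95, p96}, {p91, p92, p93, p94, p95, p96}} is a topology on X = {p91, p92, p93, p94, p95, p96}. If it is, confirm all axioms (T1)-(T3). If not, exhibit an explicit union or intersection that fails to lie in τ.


τ is NOT a topology on X.

Axiom (T1): ∅ ∈ τ? Yes; X ∈ τ? Yes.
Axiom (T2/T3): check pairwise unions and intersections of members of τ.
Counterexample for (T3): {p92, p94} ∩ {p94, p96} = {p94} ∉ τ. Therefore τ is NOT a topology.


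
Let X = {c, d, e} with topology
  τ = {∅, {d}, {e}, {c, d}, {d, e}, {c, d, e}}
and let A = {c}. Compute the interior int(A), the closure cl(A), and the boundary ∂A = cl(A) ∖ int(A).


int(A) = ∅, cl(A) = {c}, ∂A = {c}.

Closed sets in (X, τ) are complements of opens:
  closed(X, τ) = {∅, {c}, {e}, {c, d}, {c, e}, {c, d, e}}.
int(A) = ⋃ {U ∈ τ : U ⊆ A}. Opens contained in A: ∅.
Taking the union of these: int(A) = ∅.
cl(A) = ⋂ {C closed : A ⊆ C}. Closed sets containing A: {c}, {c, d}, {c, e}, {c, d, e}.
Intersecting these: cl(A) = {c}.
∂A = cl(A) ∖ int(A) = {c} ∖ ∅ = {c}.


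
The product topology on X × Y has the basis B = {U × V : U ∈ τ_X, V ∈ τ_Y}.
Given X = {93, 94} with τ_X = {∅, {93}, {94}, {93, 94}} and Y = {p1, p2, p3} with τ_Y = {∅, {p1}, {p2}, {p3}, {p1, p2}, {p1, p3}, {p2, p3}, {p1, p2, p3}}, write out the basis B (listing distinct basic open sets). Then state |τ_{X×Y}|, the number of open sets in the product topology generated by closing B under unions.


Basis B = {∅ × ∅, {93} × {p1}, {93} × {p2}, {93} × {p3}, {94} × {p1}, {94} × {p2}, {94} × {p3}, {93} × {p1, p2}, {93} × {p1, p3}, {93, 94} × {p1}, {93} × {p2, p3}, {93, 94} × {p2}, {93, 94} × {p3}, {94} × {p1, p2}, {94} × {p1, p3}, {94} × {p2, p3}, {93} × {p1, p2, p3}, {94} × {p1, p2, p3}, {93, 94} × {p1, p2}, {93, 94} × {p1, p3}, {93, 94} × {p2, p3}, {93, 94} × {p1, p2, p3}}; |τ_{X×Y}| = 64.

Enumerate products U × V with U ∈ τ_X, V ∈ τ_Y (deduplicated):
  ∅ × ∅ = {} (∅)
  {93} × {p1} = {(93,p1)}
  {93} × {p2} = {(93,p2)}
  {93} × {p3} = {(93,p3)}
  {94} × {p1} = {(94,p1)}
  {94} × {p2} = {(94,p2)}
  {94} × {p3} = {(94,p3)}
  {93} × {p1, p2} = {(93,p1), (93,p2)}
  {93} × {p1, p3} = {(93,p1), (93,p3)}
  {93, 94} × {p1} = {(93,p1), (94,p1)}
  {93} × {p2, p3} = {(93,p2), (93,p3)}
  {93, 94} × {p2} = {(93,p2), (94,p2)}
  {93, 94} × {p3} = {(93,p3), (94,p3)}
  {94} × {p1, p2} = {(94,p1), (94,p2)}
  {94} × {p1, p3} = {(94,p1), (94,p3)}
  {94} × {p2, p3} = {(94,p2), (94,p3)}
  {93} × {p1, p2, p3} = {(93,p1), (93,p2), (93,p3)}
  {94} × {p1, p2, p3} = {(94,p1), (94,p2), (94,p3)}
  {93, 94} × {p1, p2} = {(93,p1), (93,p2), (94,p1), (94,p2)}
  {93, 94} × {p1, p3} = {(93,p1), (93,p3), (94,p1), (94,p3)}
  {93, 94} × {p2, p3} = {(93,p2), (93,p3), (94,p2), (94,p3)}
  {93, 94} × {p1, p2, p3} = {(93,p1), (93,p2), (93,p3), (94,p1), (94,p2), (94,p3)}
These 22 distinct sets form the basis B.
Close under arbitrary unions to get τ_{X×Y}; counting gives |τ_{X×Y}| = 64.


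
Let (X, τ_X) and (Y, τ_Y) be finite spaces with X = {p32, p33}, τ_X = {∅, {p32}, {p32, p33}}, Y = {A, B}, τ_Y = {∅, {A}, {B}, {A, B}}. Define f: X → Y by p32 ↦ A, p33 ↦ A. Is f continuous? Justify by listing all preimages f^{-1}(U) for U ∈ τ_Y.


f IS continuous.

Compute f^{-1}(U) for each U ∈ τ_Y:
  U = ∅: f^{-1}(U) = ∅ ∈ τ_X ✓.
  U = {A}: f^{-1}(U) = {p32, p33} ∈ τ_X ✓.
  U = {B}: f^{-1}(U) = ∅ ∈ τ_X ✓.
  U = {A, B}: f^{-1}(U) = {p32, p33} ∈ τ_X ✓.
Every preimage lies in τ_X, so f IS continuous.


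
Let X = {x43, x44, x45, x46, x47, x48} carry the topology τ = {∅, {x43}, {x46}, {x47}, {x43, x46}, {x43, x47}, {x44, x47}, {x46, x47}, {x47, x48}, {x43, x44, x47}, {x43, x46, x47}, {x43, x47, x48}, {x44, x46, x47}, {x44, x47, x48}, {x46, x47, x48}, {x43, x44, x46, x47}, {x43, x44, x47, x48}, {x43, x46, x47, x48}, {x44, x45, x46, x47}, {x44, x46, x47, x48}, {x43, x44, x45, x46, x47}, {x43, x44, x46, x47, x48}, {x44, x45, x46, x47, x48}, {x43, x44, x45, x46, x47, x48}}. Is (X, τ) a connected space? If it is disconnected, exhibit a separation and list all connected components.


(X, τ) is disconnected; components = [{x43}, {x44, x45, x46, x47, x48}].

Find clopen sets (U ∈ τ with X ∖ U ∈ τ):
  U = ∅, X ∖ U = {x43, x44, x45, x46, x47, x48} — both open, so U is clopen.
  U = {x43}, X ∖ U = {x44, x45, x46, x47, x48} — both open, so U is clopen.
  U = {x44, x45, x46, x47, x48}, X ∖ U = {x43} — both open, so U is clopen.
  U = {x43, x44, x45, x46, x47, x48}, X ∖ U = ∅ — both open, so U is clopen.
Nontrivial clopen(s) exist: e.g. {x43}. So (X, τ) is disconnected.
Compute connected components by grouping points that agree on all clopens:
  component: {x43}
  component: {x44, x45, x46, x47, x48}


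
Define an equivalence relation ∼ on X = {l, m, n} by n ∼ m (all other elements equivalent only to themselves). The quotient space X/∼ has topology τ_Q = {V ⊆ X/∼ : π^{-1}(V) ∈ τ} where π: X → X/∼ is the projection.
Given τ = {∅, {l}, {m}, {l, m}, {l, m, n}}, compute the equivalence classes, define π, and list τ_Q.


X/∼ = {[l], [m=n]}; |τ_Q| = 3.

Equivalence classes: [l], [m=n].
Quotient map π: X → X/∼ sends l ↦ [l], m ↦ [m=n], n ↦ [m=n].
For each subset V ⊆ X/∼, compute π^{-1}(V) ⊆ X and check whether π^{-1}(V) ∈ τ. V is open in τ_Q iff π^{-1}(V) ∈ τ.
  V = {}: π^{-1}(V) = ∅ ∈ τ ✓.
  V = {[l]}: π^{-1}(V) = {l} ∈ τ ✓.
  V = {[m=n]}: π^{-1}(V) = {m, n} ∉ τ ✗.
  V = {[l], [m=n]}: π^{-1}(V) = {l, m, n} ∈ τ ✓.
Open sets in the quotient: τ_Q = {{}, {[l]}, {[l], [m=n]}} (3 elements).


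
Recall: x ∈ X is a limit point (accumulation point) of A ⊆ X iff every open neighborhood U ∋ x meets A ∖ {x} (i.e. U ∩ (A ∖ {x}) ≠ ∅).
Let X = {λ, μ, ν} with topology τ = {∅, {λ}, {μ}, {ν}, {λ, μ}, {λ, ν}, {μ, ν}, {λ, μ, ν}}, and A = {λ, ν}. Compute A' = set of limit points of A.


A' = ∅

For each x ∈ X, list the open sets U ∈ τ with x ∈ U, then check whether U ∩ (A ∖ {x}) ≠ ∅ for every such U.
  x = λ: open {λ} ∋ x has {λ} ∩ (A ∖ {λ}) = ∅, so x is NOT a limit point.
  x = μ: open {μ} ∋ x has {μ} ∩ (A ∖ {μ}) = ∅, so x is NOT a limit point.
  x = ν: open {ν} ∋ x has {ν} ∩ (A ∖ {ν}) = ∅, so x is NOT a limit point.
Collecting: A' = ∅.


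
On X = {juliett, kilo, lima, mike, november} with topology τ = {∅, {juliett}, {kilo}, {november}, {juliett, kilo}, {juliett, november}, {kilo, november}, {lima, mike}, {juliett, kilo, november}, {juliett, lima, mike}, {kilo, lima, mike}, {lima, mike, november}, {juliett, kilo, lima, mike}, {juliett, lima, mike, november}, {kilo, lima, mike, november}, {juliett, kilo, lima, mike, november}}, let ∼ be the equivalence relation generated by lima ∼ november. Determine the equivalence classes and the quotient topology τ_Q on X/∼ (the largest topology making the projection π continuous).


X/∼ = {[juliett], [kilo], [lima=november], [mike]}; |τ_Q| = 8.

Equivalence classes: [juliett], [kilo], [lima=november], [mike].
Quotient map π: X → X/∼ sends juliett ↦ [juliett], kilo ↦ [kilo], lima ↦ [lima=november], mike ↦ [mike], november ↦ [lima=november].
For each subset V ⊆ X/∼, compute π^{-1}(V) ⊆ X and check whether π^{-1}(V) ∈ τ. V is open in τ_Q iff π^{-1}(V) ∈ τ.
  V = {}: π^{-1}(V) = ∅ ∈ τ ✓.
  V = {[juliett]}: π^{-1}(V) = {juliett} ∈ τ ✓.
  V = {[kilo]}: π^{-1}(V) = {kilo} ∈ τ ✓.
  V = {[juliett], [kilo]}: π^{-1}(V) = {juliett, kilo} ∈ τ ✓.
  V = {[lima=november]}: π^{-1}(V) = {lima, november} ∉ τ ✗.
  V = {[juliett], [lima=november]}: π^{-1}(V) = {juliett, lima, november} ∉ τ ✗.
  V = {[kilo], [lima=november]}: π^{-1}(V) = {kilo, lima, november} ∉ τ ✗.
  V = {[juliett], [kilo], [lima=november]}: π^{-1}(V) = {juliett, kilo, lima, november} ∉ τ ✗.
  V = {[mike]}: π^{-1}(V) = {mike} ∉ τ ✗.
  V = {[juliett], [mike]}: π^{-1}(V) = {juliett, mike} ∉ τ ✗.
  V = {[kilo], [mike]}: π^{-1}(V) = {kilo, mike} ∉ τ ✗.
  V = {[juliett], [kilo], [mike]}: π^{-1}(V) = {juliett, kilo, mike} ∉ τ ✗.
  V = {[lima=november], [mike]}: π^{-1}(V) = {lima, mike, november} ∈ τ ✓.
  V = {[juliett], [lima=november], [mike]}: π^{-1}(V) = {juliett, lima, mike, november} ∈ τ ✓.
  V = {[kilo], [lima=november], [mike]}: π^{-1}(V) = {kilo, lima, mike, november} ∈ τ ✓.
  V = {[juliett], [kilo], [lima=november], [mike]}: π^{-1}(V) = {juliett, kilo, lima, mike, november} ∈ τ ✓.
Open sets in the quotient: τ_Q = {{}, {[juliett]}, {[kilo]}, {[juliett], [kilo]}, {[lima=november], [mike]}, {[juliett], [lima=november], [mike]}, {[kilo], [lima=november], [mike]}, {[juliett], [kilo], [lima=november], [mike]}} (8 elements).


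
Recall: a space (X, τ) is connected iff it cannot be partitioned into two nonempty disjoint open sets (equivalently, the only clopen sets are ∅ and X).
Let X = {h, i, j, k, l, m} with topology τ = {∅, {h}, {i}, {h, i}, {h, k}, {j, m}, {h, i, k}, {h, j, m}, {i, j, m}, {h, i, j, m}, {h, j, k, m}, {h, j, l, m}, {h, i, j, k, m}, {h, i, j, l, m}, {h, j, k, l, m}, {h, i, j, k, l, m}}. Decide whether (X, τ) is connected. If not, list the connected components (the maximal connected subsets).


(X, τ) is disconnected; components = [{i}, {h, j, k, l, m}].

Find clopen sets (U ∈ τ with X ∖ U ∈ τ):
  U = ∅, X ∖ U = {h, i, j, k, l, m} — both open, so U is clopen.
  U = {i}, X ∖ U = {h, j, k, l, m} — both open, so U is clopen.
  U = {h, j, k, l, m}, X ∖ U = {i} — both open, so U is clopen.
  U = {h, i, j, k, l, m}, X ∖ U = ∅ — both open, so U is clopen.
Nontrivial clopen(s) exist: e.g. {i}. So (X, τ) is disconnected.
Compute connected components by grouping points that agree on all clopens:
  component: {i}
  component: {h, j, k, l, m}


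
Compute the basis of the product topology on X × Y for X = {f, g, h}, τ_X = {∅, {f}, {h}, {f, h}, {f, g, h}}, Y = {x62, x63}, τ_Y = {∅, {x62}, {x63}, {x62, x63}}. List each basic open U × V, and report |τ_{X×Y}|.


Basis B = {∅ × ∅, {f} × {x62}, {f} × {x63}, {h} × {x62}, {h} × {x63}, {f} × {x62, x63}, {f, h} × {x62}, {f, h} × {x63}, {h} × {x62, x63}, {f, g, h} × {x62}, {f, g, h} × {x63}, {f, h} × {x62, x63}, {f, g, h} × {x62, x63}}; |τ_{X×Y}| = 25.

Enumerate products U × V with U ∈ τ_X, V ∈ τ_Y (deduplicated):
  ∅ × ∅ = {} (∅)
  {f} × {x62} = {(f,x62)}
  {f} × {x63} = {(f,x63)}
  {h} × {x62} = {(h,x62)}
  {h} × {x63} = {(h,x63)}
  {f} × {x62, x63} = {(f,x62), (f,x63)}
  {f, h} × {x62} = {(f,x62), (h,x62)}
  {f, h} × {x63} = {(f,x63), (h,x63)}
  {h} × {x62, x63} = {(h,x62), (h,x63)}
  {f, g, h} × {x62} = {(f,x62), (g,x62), (h,x62)}
  {f, g, h} × {x63} = {(f,x63), (g,x63), (h,x63)}
  {f, h} × {x62, x63} = {(f,x62), (f,x63), (h,x62), (h,x63)}
  {f, g, h} × {x62, x63} = {(f,x62), (f,x63), (g,x62), (g,x63), (h,x62), (h,x63)}
These 13 distinct sets form the basis B.
Close under arbitrary unions to get τ_{X×Y}; counting gives |τ_{X×Y}| = 25.


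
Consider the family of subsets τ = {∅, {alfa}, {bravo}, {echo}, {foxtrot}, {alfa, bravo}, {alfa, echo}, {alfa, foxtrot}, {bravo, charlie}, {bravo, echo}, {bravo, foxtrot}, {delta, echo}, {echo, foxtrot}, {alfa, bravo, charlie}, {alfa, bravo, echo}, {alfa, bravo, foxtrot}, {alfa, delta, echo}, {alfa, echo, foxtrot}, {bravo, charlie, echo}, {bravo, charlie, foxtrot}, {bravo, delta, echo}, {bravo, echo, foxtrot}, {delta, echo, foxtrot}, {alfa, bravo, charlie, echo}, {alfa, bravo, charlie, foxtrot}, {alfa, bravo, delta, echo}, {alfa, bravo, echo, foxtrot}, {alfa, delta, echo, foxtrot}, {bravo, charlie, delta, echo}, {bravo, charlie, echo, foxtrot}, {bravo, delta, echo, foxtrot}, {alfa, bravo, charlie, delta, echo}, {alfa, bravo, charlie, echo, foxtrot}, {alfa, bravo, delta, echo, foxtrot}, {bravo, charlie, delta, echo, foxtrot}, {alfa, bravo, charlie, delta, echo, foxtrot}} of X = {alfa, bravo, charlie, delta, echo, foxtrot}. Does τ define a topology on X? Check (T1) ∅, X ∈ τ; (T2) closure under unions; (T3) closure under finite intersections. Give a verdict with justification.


τ IS a topology on X.

Axiom (T1): ∅ ∈ τ? Yes; X ∈ τ? Yes.
Axiom (T2/T3): check pairwise unions and intersections of members of τ.
All pairwise intersections and unions checked — each lies in τ. Therefore τ satisfies (T1), (T2), (T3): it IS a topology on X.


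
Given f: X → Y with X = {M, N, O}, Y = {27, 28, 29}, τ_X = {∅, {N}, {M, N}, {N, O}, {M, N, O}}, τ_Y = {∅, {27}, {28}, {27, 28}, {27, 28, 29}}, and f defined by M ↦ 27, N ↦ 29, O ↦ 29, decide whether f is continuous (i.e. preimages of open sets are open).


f is NOT continuous.

Compute f^{-1}(U) for each U ∈ τ_Y:
  U = ∅: f^{-1}(U) = ∅ ∈ τ_X ✓.
  U = {27}: f^{-1}(U) = {M} ∉ τ_X ✗.
  U = {28}: f^{-1}(U) = ∅ ∈ τ_X ✓.
  U = {27, 28}: f^{-1}(U) = {M} ∉ τ_X ✗.
  U = {27, 28, 29}: f^{-1}(U) = {M, N, O} ∈ τ_X ✓.
Found U = {27} with f^{-1}(U) = {M} not in τ_X. Therefore f is NOT continuous.


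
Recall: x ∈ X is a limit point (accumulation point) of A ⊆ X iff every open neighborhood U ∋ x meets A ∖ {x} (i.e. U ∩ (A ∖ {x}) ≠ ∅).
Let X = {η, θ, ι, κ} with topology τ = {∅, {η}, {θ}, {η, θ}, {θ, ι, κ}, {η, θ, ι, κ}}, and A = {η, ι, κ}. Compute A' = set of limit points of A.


A' = {ι, κ}

For each x ∈ X, list the open sets U ∈ τ with x ∈ U, then check whether U ∩ (A ∖ {x}) ≠ ∅ for every such U.
  x = η: open {η} ∋ x has {η} ∩ (A ∖ {η}) = ∅, so x is NOT a limit point.
  x = θ: open {θ} ∋ x has {θ} ∩ (A ∖ {θ}) = ∅, so x is NOT a limit point.
  x = ι: opens ∋ x are {θ, ι, κ}, {η, θ, ι, κ}; each meets A ∖ {ι}, so x IS a limit point.
  x = κ: opens ∋ x are {θ, ι, κ}, {η, θ, ι, κ}; each meets A ∖ {κ}, so x IS a limit point.
Collecting: A' = {ι, κ}.


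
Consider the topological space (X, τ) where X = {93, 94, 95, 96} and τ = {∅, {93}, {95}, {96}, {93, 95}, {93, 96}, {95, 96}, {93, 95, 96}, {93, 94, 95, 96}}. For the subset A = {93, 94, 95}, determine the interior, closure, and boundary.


int(A) = {93, 95}, cl(A) = {93, 94, 95}, ∂A = {94}.

Closed sets in (X, τ) are complements of opens:
  closed(X, τ) = {∅, {94}, {93, 94}, {94, 95}, {94, 96}, {93, 94, 95}, {93, 94, 96}, {94, 95, 96}, {93, 94, 95, 96}}.
int(A) = ⋃ {U ∈ τ : U ⊆ A}. Opens contained in A: ∅, {93}, {95}, {93, 95}.
Taking the union of these: int(A) = {93, 95}.
cl(A) = ⋂ {C closed : A ⊆ C}. Closed sets containing A: {93, 94, 95}, {93, 94, 95, 96}.
Intersecting these: cl(A) = {93, 94, 95}.
∂A = cl(A) ∖ int(A) = {93, 94, 95} ∖ {93, 95} = {94}.


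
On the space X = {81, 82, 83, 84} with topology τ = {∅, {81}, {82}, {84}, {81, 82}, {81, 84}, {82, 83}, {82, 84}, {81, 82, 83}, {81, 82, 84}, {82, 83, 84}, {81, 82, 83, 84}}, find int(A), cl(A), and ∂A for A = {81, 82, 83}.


int(A) = {81, 82, 83}, cl(A) = {81, 82, 83}, ∂A = ∅.

Closed sets in (X, τ) are complements of opens:
  closed(X, τ) = {∅, {81}, {83}, {84}, {81, 83}, {81, 84}, {82, 83}, {83, 84}, {81, 82, 83}, {81, 83, 84}, {82, 83, 84}, {81, 82, 83, 84}}.
int(A) = ⋃ {U ∈ τ : U ⊆ A}. Opens contained in A: ∅, {81}, {82}, {81, 82}, {82, 83}, {81, 82, 83}.
Taking the union of these: int(A) = {81, 82, 83}.
cl(A) = ⋂ {C closed : A ⊆ C}. Closed sets containing A: {81, 82, 83}, {81, 82, 83, 84}.
Intersecting these: cl(A) = {81, 82, 83}.
∂A = cl(A) ∖ int(A) = {81, 82, 83} ∖ {81, 82, 83} = ∅.


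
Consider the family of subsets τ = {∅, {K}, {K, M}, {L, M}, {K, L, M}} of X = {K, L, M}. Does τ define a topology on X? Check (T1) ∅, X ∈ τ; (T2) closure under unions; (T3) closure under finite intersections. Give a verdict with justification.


τ is NOT a topology on X.

Axiom (T1): ∅ ∈ τ? Yes; X ∈ τ? Yes.
Axiom (T2/T3): check pairwise unions and intersections of members of τ.
Counterexample for (T3): {K, M} ∩ {L, M} = {M} ∉ τ. Therefore τ is NOT a topology.


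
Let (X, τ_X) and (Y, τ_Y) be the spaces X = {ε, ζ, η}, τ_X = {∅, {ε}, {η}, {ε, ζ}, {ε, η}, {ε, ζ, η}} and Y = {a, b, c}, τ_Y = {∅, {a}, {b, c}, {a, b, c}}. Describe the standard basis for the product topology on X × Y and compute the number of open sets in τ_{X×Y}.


Basis B = {∅ × ∅, {ε} × {a}, {η} × {a}, {ε, ζ} × {a}, {ε, η} × {a}, {ε} × {b, c}, {η} × {b, c}, {ε} × {a, b, c}, {ε, ζ, η} × {a}, {η} × {a, b, c}, {ε, ζ} × {b, c}, {ε, η} × {b, c}, {ε, ζ} × {a, b, c}, {ε, η} × {a, b, c}, {ε, ζ, η} × {b, c}, {ε, ζ, η} × {a, b, c}}; |τ_{X×Y}| = 36.

Enumerate products U × V with U ∈ τ_X, V ∈ τ_Y (deduplicated):
  ∅ × ∅ = {} (∅)
  {ε} × {a} = {(ε,a)}
  {η} × {a} = {(η,a)}
  {ε, ζ} × {a} = {(ε,a), (ζ,a)}
  {ε, η} × {a} = {(ε,a), (η,a)}
  {ε} × {b, c} = {(ε,b), (ε,c)}
  {η} × {b, c} = {(η,b), (η,c)}
  {ε} × {a, b, c} = {(ε,a), (ε,b), (ε,c)}
  {ε, ζ, η} × {a} = {(ε,a), (ζ,a), (η,a)}
  {η} × {a, b, c} = {(η,a), (η,b), (η,c)}
  {ε, ζ} × {b, c} = {(ε,b), (ε,c), (ζ,b), (ζ,c)}
  {ε, η} × {b, c} = {(ε,b), (ε,c), (η,b), (η,c)}
  {ε, ζ} × {a, b, c} = {(ε,a), (ε,b), (ε,c), (ζ,a), (ζ,b), (ζ,c)}
  {ε, η} × {a, b, c} = {(ε,a), (ε,b), (ε,c), (η,a), (η,b), (η,c)}
  {ε, ζ, η} × {b, c} = {(ε,b), (ε,c), (ζ,b), (ζ,c), (η,b), (η,c)}
  {ε, ζ, η} × {a, b, c} = {(ε,a), (ε,b), (ε,c), (ζ,a), (ζ,b), (ζ,c), (η,a), (η,b), (η,c)}
These 16 distinct sets form the basis B.
Close under arbitrary unions to get τ_{X×Y}; counting gives |τ_{X×Y}| = 36.
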